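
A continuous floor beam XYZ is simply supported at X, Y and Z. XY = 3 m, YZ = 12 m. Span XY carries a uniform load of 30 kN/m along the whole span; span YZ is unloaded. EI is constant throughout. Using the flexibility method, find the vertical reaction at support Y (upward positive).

Insert a hinge at Y; M_Y is the redundant, and each span becomes simply supported.
Discontinuity in slope at Y on the released structure — sum the simple-span end rotations:
  span XY: UDL 30: wL³/(24EI) = 33.75/EI
  relative rotation θ_0 = (33.75 + 0)/EI = 33.75/EI
A unit hogging moment at Y produces rotation L₁/(3EI) + L₂/(3EI) = 5/EI.
Slope continuity at Y: θ_0 = M_Y·5/EI, so M_Y = 33.75/5 = 6.75 kN·m (hogging).
Span XY, ΣM about X with M_Y applied at Y: R_Y^{XY}·3 = 135 + 6.75, so R_Y^{XY} = 47.25 kN and R_X = 90 − 47.25 = 42.75 kN.
Span YZ, ΣM about Z: R_Y^{YZ}·12 = 0 + 6.75, so R_Y^{YZ} = 0.5625 kN and R_Z = 0 − 0.5625 = -0.5625 kN.
R_Y = 47.25 + 0.5625 = 47.81 kN.

R_Y = 47.81 kN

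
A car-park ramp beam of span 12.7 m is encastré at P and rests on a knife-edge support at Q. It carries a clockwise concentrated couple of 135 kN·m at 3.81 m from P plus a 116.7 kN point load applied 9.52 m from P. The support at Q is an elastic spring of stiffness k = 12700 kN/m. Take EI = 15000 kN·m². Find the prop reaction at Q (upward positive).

R_Q = 81.78 kN

Choose R_Q as the redundant. The primary structure is the cantilever fixed at P.
Downward deflection at the released point Q due to the loads:
  clockwise couple 135 at a = 3.81: M₀a(2L − a)/(2EI) = 5552/EI
  point load 116.7 at a = 9.52: Pa²(3L − a)/(6EI) = 50380/EI
  δ_0 = 55932/EI
Flexibility coefficient — unit upward force at Q: δ_{QQ} = L³/(3EI) = 682.8/EI.
With EI = 15000 kN·m²: δ_0 = 3.7288 m and δ_{QQ} = 0.04552 m/kN.
Compatibility — the spring shortens by R_Q/k under the reaction it provides: δ_0 − R_Q·δ_{QQ} = R_Q/k. With 1/k = 0.000079 m/kN, R_Q = δ_0 / (δ_{QQ} + 1/k) = 3.7288 / (0.04552 + 0.000079) = 81.78 kN.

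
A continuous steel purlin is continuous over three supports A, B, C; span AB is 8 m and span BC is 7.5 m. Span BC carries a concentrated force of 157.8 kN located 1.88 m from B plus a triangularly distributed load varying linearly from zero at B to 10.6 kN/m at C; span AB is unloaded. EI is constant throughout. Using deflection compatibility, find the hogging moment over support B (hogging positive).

Insert a hinge at B; M_B is the redundant, and each span becomes simply supported.
Discontinuity in slope at B on the released structure — sum the simple-span end rotations:
  span BC: point load 157.8 at a = 1.88: Pab(L + b)/(6LEI) = 486.1/EI
  span BC: triangular load, peak 10.6: 7w₀L³/(360EI) = 86.95/EI
  relative rotation θ_0 = (0 + 573)/EI = 573/EI
A unit hogging moment at B produces rotation L₁/(3EI) + L₂/(3EI) = 5.167/EI.
Slope continuity at B: θ_0 = M_B·5.167/EI, so M_B = 573/5.167 = 110.9 kN·m (hogging).

M_B = 110.9 kN·m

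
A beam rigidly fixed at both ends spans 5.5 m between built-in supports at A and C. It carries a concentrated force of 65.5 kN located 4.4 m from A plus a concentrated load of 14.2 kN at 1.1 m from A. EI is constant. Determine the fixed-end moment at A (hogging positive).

Release both end moments; the primary structure is a simply-supported span AC with redundants M_A and M_C.
End rotations of the released simple span under the applied load (×1/EI):
  at A: point load 65.5 at a = 4.4: Pab(L + b)/(6LEI) = 63.4/EI
  at C: point load 65.5 at a = 4.4: Pab(L + a)/(6LEI) = 95.11/EI
  at A: point load 14.2 at a = 1.1: Pab(L + b)/(6LEI) = 20.62/EI
  at C: point load 14.2 at a = 1.1: Pab(L + a)/(6LEI) = 13.75/EI
  θ_A0 = 84.02/EI,  θ_C0 = 108.9/EI
Flexibility coefficients: a unit moment at one end gives L/(3EI) there and L/(6EI) at the far end, so f₁₁ = f₂₂ = 1.833/EI and f₁₂ = f₂₁ = 0.9167/EI.
Compatibility — zero rotation at each built-in end:
  1.833 M_A + 0.9167 M_C = 84.02
  0.9167 M_A + 1.833 M_C = 108.9
Solving the pair gives M_A = 21.52 kN·m and M_C = 48.61 kN·m (hogging).

M_A = 21.52 kN·m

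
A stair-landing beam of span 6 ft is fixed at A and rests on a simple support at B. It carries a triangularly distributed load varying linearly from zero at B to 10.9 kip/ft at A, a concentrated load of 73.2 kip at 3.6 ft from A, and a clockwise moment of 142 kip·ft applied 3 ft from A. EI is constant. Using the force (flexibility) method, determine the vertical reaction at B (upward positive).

Release the roller at B. Primary structure: cantilever fixed at A.
Free-end deflection of the primary structure under the applied loading (downward +):
  triangular load, peak 10.9 at the fixed end: w₀L⁴/(30EI) = 470.9/EI
  point load 73.2 at a = 3.6: Pa²(3L − a)/(6EI) = 2277/EI
  clockwise couple 142 at a = 3: M₀a(2L − a)/(2EI) = 1917/EI
  δ_0 = 4665/EI
Tip deflection under a unit load at B: L³/(3EI) = 72/EI.
Compatibility at B: δ_0 − R_B·δ_{BB} = 0, so R_B = 4665/72 = 64.79 kip.

R_B = 64.79 kip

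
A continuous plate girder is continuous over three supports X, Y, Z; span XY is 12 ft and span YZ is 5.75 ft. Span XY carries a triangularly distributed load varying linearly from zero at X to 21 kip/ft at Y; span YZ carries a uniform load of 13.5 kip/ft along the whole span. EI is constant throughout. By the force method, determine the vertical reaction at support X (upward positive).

Insert a hinge at Y; M_Y is the redundant, and each span becomes simply supported.
Rotations at Y on the released spans (each span's end-slope, ×1/EI):
  span XY: triangular load, peak 21: w₀L³/(45EI) = 806.4/EI
  span YZ: UDL 13.5: wL³/(24EI) = 106.9/EI
  relative rotation θ_0 = (806.4 + 106.9)/EI = 913.3/EI
A unit hogging moment at Y produces rotation L₁/(3EI) + L₂/(3EI) = 5.917/EI.
Slope continuity at Y: θ_0 = M_Y·5.917/EI, so M_Y = 913.3/5.917 = 154.4 kip·ft (hogging).
Span XY, ΣM about X with M_Y applied at Y: R_Y^{XY}·12 = 1008 + 154.4, so R_Y^{XY} = 96.86 kip and R_X = 126 − 96.86 = 29.14 kip.

R_X = 29.14 kip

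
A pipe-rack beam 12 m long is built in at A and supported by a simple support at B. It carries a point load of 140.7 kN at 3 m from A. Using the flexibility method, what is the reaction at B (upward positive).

Choose R_B as the redundant. The primary structure is the cantilever fixed at A.
Primary-structure tip deflection at B by superposition:
  point load 140.7 at a = 3: Pa²(3L − a)/(6EI) = 6965/EI
Tip deflection under a unit load at B: L³/(3EI) = 576/EI.
Compatibility at B: δ_0 − R_B·δ_{BB} = 0, so R_B = 6965/576 = 12.09 kN.

R_B = 12.09 kN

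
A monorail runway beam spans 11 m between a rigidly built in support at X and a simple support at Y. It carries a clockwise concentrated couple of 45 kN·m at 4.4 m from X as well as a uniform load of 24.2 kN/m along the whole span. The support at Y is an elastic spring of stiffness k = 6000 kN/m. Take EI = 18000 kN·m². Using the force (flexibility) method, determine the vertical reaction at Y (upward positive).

R_Y = 103.1 kN

Take the reaction at Y as the redundant and release it; the primary structure is a cantilever fixed at X.
Free-end deflection of the primary structure under the applied loading (downward +):
  clockwise couple 45 at a = 4.4: M₀a(2L − a)/(2EI) = 1742/EI
  UDL 24.2: wL⁴/(8EI) = 44289/EI
  δ_0 = 46031/EI
Flexibility coefficient — unit upward force at Y: δ_{YY} = L³/(3EI) = 443.7/EI.
With EI = 18000 kN·m²: δ_0 = 2.5573 m and δ_{YY} = 0.024648 m/kN.
Compatibility — the spring shortens by R_Y/k under the reaction it provides: δ_0 − R_Y·δ_{YY} = R_Y/k. With 1/k = 0.000167 m/kN, R_Y = δ_0 / (δ_{YY} + 1/k) = 2.5573 / (0.024648 + 0.000167) = 103.1 kN.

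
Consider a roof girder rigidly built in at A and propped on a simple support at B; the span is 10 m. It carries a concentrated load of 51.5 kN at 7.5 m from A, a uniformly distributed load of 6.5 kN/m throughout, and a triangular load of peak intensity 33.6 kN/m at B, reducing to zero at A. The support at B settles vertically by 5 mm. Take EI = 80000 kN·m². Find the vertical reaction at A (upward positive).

Take the reaction at B as the redundant and release it; the primary structure is a cantilever fixed at A.
Deflection at B on the released cantilever, summing each load's contribution:
  point load 51.5 at a = 7.5: Pa²(3L − a)/(6EI) = 10863/EI
  UDL 6.5: wL⁴/(8EI) = 8125/EI
  triangular load, peak 33.6 at the free end: 11w₀L⁴/(120EI) = 30800/EI
  δ_0 = 49788/EI
Tip deflection under a unit load at B: L³/(3EI) = 333.3/EI.
With EI = 80000 kN·m²: δ_0 = 0.62235 m and δ_{BB} = 0.004167 m/kN.
Compatibility — the beam at B must follow the support down by 0.005 m: δ_0 − R_B·δ_{BB} = 0.005, so R_B = (0.62235 − 0.005)/0.004167 = 148.2 kN.
Vertical equilibrium: R_A = ΣP − R_B = 284.5 − 148.2 = 136.3 kN.

R_A = 136.3 kN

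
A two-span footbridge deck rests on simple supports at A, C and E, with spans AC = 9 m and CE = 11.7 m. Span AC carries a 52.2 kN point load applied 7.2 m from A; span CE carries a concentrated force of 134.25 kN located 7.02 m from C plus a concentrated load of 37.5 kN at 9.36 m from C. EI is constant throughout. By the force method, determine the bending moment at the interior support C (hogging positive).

Take M_C as the redundant. Released structure: two simple spans AC and CE with a hinge at C.
Discontinuity in slope at C on the released structure — sum the simple-span end rotations:
  span AC: point load 52.2 at a = 7.2: Pab(L + a)/(6LEI) = 203/EI
  span CE: point load 134.25 at a = 7.02: Pab(L + b)/(6LEI) = 1029/EI
  span CE: point load 37.5 at a = 9.36: Pab(L + b)/(6LEI) = 164.3/EI
  relative rotation θ_0 = (203 + 1193)/EI = 1396/EI
A unit hogging moment at C produces rotation L₁/(3EI) + L₂/(3EI) = 6.9/EI.
Compatibility: M_C·(L₁+L₂)/(3EI) = θ_0, giving M_C = 202.4 kN·m (hogging).

M_C = 202.4 kN·m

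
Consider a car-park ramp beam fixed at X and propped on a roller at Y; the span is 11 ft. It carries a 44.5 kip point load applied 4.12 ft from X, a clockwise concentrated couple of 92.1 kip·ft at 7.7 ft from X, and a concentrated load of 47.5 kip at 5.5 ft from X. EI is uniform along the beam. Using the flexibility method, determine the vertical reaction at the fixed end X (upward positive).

R_X = 57.53 kip

Take the reaction at Y as the redundant and release it; the primary structure is a cantilever fixed at X.
Free-end deflection of the primary structure under the applied loading (downward +):
  point load 44.5 at a = 4.12: Pa²(3L − a)/(6EI) = 3636/EI
  clockwise couple 92.1 at a = 7.7: M₀a(2L − a)/(2EI) = 5071/EI
  point load 47.5 at a = 5.5: Pa²(3L − a)/(6EI) = 6586/EI
  δ_0 = 15292/EI
Flexibility coefficient — unit upward force at Y: δ_{YY} = L³/(3EI) = 443.7/EI.
The prop prevents deflection at Y: R_Y = δ_0/δ_{YY} = 15292/443.7 = 34.47 kip.
Vertical equilibrium: R_X = ΣP − R_Y = 92 − 34.47 = 57.53 kip.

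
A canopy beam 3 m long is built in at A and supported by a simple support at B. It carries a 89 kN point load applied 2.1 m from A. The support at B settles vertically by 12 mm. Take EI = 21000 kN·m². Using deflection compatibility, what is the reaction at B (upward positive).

Remove the prop at B; the released (primary) structure is a cantilever built in at A.
Downward deflection at the released point B due to the loads:
  point load 89 at a = 2.1: Pa²(3L − a)/(6EI) = 451.4/EI
Tip deflection under a unit load at B: L³/(3EI) = 9/EI.
With EI = 21000 kN·m²: δ_0 = 0.021493 m and δ_{BB} = 0.000429 m/kN.
Compatibility — the beam at B must follow the support down by 0.012 m: δ_0 − R_B·δ_{BB} = 0.012, so R_B = (0.021493 − 0.012)/0.000429 = 22.15 kN.

R_B = 22.15 kN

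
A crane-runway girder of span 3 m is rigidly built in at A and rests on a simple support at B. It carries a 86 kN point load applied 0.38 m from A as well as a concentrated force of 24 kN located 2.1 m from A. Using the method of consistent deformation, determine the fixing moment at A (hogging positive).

M_A = 36.56 kN·m

Release the roller at B. Primary structure: cantilever fixed at A.
Deflection at B on the released cantilever, summing each load's contribution:
  point load 86 at a = 0.38: Pa²(3L − a)/(6EI) = 17.84/EI
  point load 24 at a = 2.1: Pa²(3L − a)/(6EI) = 121.7/EI
  δ_0 = 139.6/EI
Flexibility coefficient — unit upward force at B: δ_{BB} = L³/(3EI) = 9/EI.
Compatibility at B: δ_0 − R_B·δ_{BB} = 0, so R_B = 139.6/9 = 15.51 kN.
Moment equilibrium about A: M_A = Σ(load moments about A) − R_B·L = 83.08 − 15.51×3 = 36.56 kN·m.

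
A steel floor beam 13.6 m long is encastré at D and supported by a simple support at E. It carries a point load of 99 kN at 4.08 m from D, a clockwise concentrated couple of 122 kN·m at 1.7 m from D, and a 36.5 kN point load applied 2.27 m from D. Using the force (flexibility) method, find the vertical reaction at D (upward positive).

Release the roller at E. Primary structure: cantilever fixed at D.
Downward deflection at the released point E due to the loads:
  point load 99 at a = 4.08: Pa²(3L − a)/(6EI) = 10086/EI
  clockwise couple 122 at a = 1.7: M₀a(2L − a)/(2EI) = 2644/EI
  point load 36.5 at a = 2.27: Pa²(3L − a)/(6EI) = 1208/EI
  δ_0 = 13938/EI
Tip deflection under a unit load at E: L³/(3EI) = 838.5/EI.
The prop prevents deflection at E: R_E = δ_0/δ_{EE} = 13938/838.5 = 16.62 kN.
Vertical equilibrium: R_D = ΣP − R_E = 135.5 − 16.62 = 118.9 kN.

R_D = 118.9 kN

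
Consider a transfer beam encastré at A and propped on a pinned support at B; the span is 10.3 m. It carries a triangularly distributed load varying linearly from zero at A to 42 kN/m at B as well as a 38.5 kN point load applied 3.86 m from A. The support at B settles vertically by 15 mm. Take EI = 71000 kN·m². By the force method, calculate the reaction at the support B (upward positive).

R_B = 123.1 kN

Remove the prop at B; the released (primary) structure is a cantilever built in at A.
Downward deflection at the released point B due to the loads:
  triangular load, peak 42 at the free end: 11w₀L⁴/(120EI) = 43332/EI
  point load 38.5 at a = 3.86: Pa²(3L − a)/(6EI) = 2585/EI
  δ_0 = 45917/EI
Tip deflection under a unit load at B: L³/(3EI) = 364.2/EI.
With EI = 71000 kN·m²: δ_0 = 0.64672 m and δ_{BB} = 0.00513 m/kN.
Compatibility — the beam at B must follow the support down by 0.015 m: δ_0 − R_B·δ_{BB} = 0.015, so R_B = (0.64672 − 0.015)/0.00513 = 123.1 kN.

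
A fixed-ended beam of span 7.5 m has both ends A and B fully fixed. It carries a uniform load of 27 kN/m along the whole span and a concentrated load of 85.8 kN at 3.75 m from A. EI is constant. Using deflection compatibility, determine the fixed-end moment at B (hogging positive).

M_B = 207 kN·m

Take the two fixed-end moments M_A, M_B as redundants; the released structure is the simple span AB.
Simple-span end rotations at A and B under the given loads:
  at A: UDL 27: wL³/(24EI) = 474.6/EI
  at B: UDL 27: wL³/(24EI) = 474.6/EI
  at A: point load 85.8 at a = 3.75: Pab(L + b)/(6LEI) = 301.6/EI
  at B: point load 85.8 at a = 3.75: Pab(L + a)/(6LEI) = 301.6/EI
  θ_A0 = 776.2/EI,  θ_B0 = 776.2/EI
Flexibility coefficients: a unit moment at one end gives L/(3EI) there and L/(6EI) at the far end, so f₁₁ = f₂₂ = 2.5/EI and f₁₂ = f₂₁ = 1.25/EI.
Compatibility — zero rotation at each built-in end:
  2.5 M_A + 1.25 M_B = 776.2
  1.25 M_A + 2.5 M_B = 776.2
Solving the pair gives M_A = 207 kN·m and M_B = 207 kN·m (hogging).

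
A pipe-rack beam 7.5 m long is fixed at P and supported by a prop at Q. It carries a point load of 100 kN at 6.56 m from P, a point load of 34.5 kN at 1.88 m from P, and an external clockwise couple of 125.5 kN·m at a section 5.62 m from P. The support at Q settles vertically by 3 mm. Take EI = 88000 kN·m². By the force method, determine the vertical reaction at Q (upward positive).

R_Q = 105.9 kN

Take the reaction at Q as the redundant and release it; the primary structure is a cantilever fixed at P.
Primary-structure tip deflection at Q by superposition:
  point load 100 at a = 6.56: Pa²(3L − a)/(6EI) = 11433/EI
  point load 34.5 at a = 1.88: Pa²(3L − a)/(6EI) = 419.1/EI
  clockwise couple 125.5 at a = 5.62: M₀a(2L − a)/(2EI) = 3308/EI
  δ_0 = 15160/EI
Flexibility coefficient — unit upward force at Q: δ_{QQ} = L³/(3EI) = 140.6/EI.
With EI = 88000 kN·m²: δ_0 = 0.17227 m and δ_{QQ} = 0.001598 m/kN.
Compatibility — the beam at Q must follow the support down by 0.003 m: δ_0 − R_Q·δ_{QQ} = 0.003, so R_Q = (0.17227 − 0.003)/0.001598 = 105.9 kN.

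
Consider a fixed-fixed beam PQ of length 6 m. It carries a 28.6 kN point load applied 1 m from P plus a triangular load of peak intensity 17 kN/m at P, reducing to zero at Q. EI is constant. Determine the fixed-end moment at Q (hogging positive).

M_Q = 24.37 kN·m

Take the two fixed-end moments M_P, M_Q as redundants; the released structure is the simple span PQ.
On the primary (simply-supported) span, the end slopes from the loading are:
  at P: point load 28.6 at a = 1: Pab(L + b)/(6LEI) = 43.69/EI
  at Q: point load 28.6 at a = 1: Pab(L + a)/(6LEI) = 27.81/EI
  at P: triangular load, peak 17: w₀L³/(45EI) = 81.6/EI
  at Q: triangular load, peak 17: 7w₀L³/(360EI) = 71.4/EI
  θ_P0 = 125.3/EI,  θ_Q0 = 99.21/EI
Flexibility coefficients: a unit moment at one end gives L/(3EI) there and L/(6EI) at the far end, so f₁₁ = f₂₂ = 2/EI and f₁₂ = f₂₁ = 1/EI.
Compatibility — zero rotation at each built-in end:
  2 M_P + 1 M_Q = 125.3
  1 M_P + 2 M_Q = 99.21
Solving the pair gives M_P = 50.46 kN·m and M_Q = 24.37 kN·m (hogging).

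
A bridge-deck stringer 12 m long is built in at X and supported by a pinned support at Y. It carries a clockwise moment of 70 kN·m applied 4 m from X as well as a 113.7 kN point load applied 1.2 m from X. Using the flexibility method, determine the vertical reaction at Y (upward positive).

R_Y = 6.51 kN

Remove the prop at Y; the released (primary) structure is a cantilever built in at X.
Deflection at Y on the released cantilever, summing each load's contribution:
  clockwise couple 70 at a = 4: M₀a(2L − a)/(2EI) = 2800/EI
  point load 113.7 at a = 1.2: Pa²(3L − a)/(6EI) = 949.6/EI
  δ_0 = 3750/EI
Tip deflection under a unit load at Y: L³/(3EI) = 576/EI.
Compatibility at Y: δ_0 − R_Y·δ_{YY} = 0, so R_Y = 3750/576 = 6.51 kN.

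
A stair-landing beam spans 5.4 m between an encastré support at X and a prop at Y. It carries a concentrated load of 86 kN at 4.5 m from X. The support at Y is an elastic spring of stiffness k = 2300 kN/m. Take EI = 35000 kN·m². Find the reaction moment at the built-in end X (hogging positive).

M_X = 116.2 kN·m

Release the roller at Y. Primary structure: cantilever fixed at X.
Free-end deflection of the primary structure under the applied loading (downward +):
  point load 86 at a = 4.5: Pa²(3L − a)/(6EI) = 3396/EI
Tip deflection under a unit load at Y: L³/(3EI) = 52.49/EI.
With EI = 35000 kN·m²: δ_0 = 0.097026 m and δ_{YY} = 0.0015 m/kN.
Compatibility — the spring shortens by R_Y/k under the reaction it provides: δ_0 − R_Y·δ_{YY} = R_Y/k. With 1/k = 0.000435 m/kN, R_Y = δ_0 / (δ_{YY} + 1/k) = 0.097026 / (0.0015 + 0.000435) = 50.16 kN.
Moment equilibrium about X: M_X = Σ(load moments about X) − R_Y·L = 387 − 50.16×5.4 = 116.2 kN·m.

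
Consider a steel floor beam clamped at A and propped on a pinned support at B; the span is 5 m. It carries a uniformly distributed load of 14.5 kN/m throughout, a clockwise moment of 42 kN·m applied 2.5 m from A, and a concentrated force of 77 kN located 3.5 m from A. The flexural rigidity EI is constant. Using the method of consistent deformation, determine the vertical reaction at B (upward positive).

R_B = 80.03 kN

Release the roller at B. Primary structure: cantilever fixed at A.
Downward deflection at the released point B due to the loads:
  UDL 14.5: wL⁴/(8EI) = 1133/EI
  clockwise couple 42 at a = 2.5: M₀a(2L − a)/(2EI) = 393.8/EI
  point load 77 at a = 3.5: Pa²(3L − a)/(6EI) = 1808/EI
  δ_0 = 3334/EI
Tip deflection under a unit load at B: L³/(3EI) = 41.67/EI.
The prop prevents deflection at B: R_B = δ_0/δ_{BB} = 3334/41.67 = 80.03 kN.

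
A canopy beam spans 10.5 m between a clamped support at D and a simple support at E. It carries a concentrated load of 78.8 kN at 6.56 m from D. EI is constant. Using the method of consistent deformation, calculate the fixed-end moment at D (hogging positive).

M_D = 133.4 kN·m

Take the reaction at E as the redundant and release it; the primary structure is a cantilever fixed at D.
Deflection at E on the released cantilever, summing each load's contribution:
  point load 78.8 at a = 6.56: Pa²(3L − a)/(6EI) = 14095/EI
Flexibility coefficient — unit upward force at E: δ_{EE} = L³/(3EI) = 385.9/EI.
The prop prevents deflection at E: R_E = δ_0/δ_{EE} = 14095/385.9 = 36.53 kN.
Moment equilibrium about D: M_D = Σ(load moments about D) − R_E·L = 516.9 − 36.53×10.5 = 133.4 kN·m.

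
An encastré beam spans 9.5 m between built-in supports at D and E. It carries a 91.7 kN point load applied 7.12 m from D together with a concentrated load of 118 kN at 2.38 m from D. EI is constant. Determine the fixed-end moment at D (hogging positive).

M_D = 198.7 kN·m

Take the two fixed-end moments M_D, M_E as redundants; the released structure is the simple span DE.
End rotations of the released simple span under the applied load (×1/EI):
  at D: point load 91.7 at a = 7.12: Pab(L + b)/(6LEI) = 323.9/EI
  at E: point load 91.7 at a = 7.12: Pab(L + a)/(6LEI) = 453.1/EI
  at D: point load 118 at a = 2.38: Pab(L + b)/(6LEI) = 583/EI
  at E: point load 118 at a = 2.38: Pab(L + a)/(6LEI) = 416.8/EI
  θ_D0 = 906.9/EI,  θ_E0 = 869.8/EI
Flexibility coefficients: a unit moment at one end gives L/(3EI) there and L/(6EI) at the far end, so f₁₁ = f₂₂ = 3.167/EI and f₁₂ = f₂₁ = 1.583/EI.
Compatibility — zero rotation at each built-in end:
  3.167 M_D + 1.583 M_E = 906.9
  1.583 M_D + 3.167 M_E = 869.8
Solving the pair gives M_D = 198.7 kN·m and M_E = 175.3 kN·m (hogging).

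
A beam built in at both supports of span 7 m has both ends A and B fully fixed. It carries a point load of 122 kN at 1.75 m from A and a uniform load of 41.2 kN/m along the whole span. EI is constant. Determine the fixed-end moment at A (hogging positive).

Take the two fixed-end moments M_A, M_B as redundants; the released structure is the simple span AB.
End rotations of the released simple span under the applied load (×1/EI):
  at A: point load 122 at a = 1.75: Pab(L + b)/(6LEI) = 326.9/EI
  at B: point load 122 at a = 1.75: Pab(L + a)/(6LEI) = 233.5/EI
  at A: UDL 41.2: wL³/(24EI) = 588.8/EI
  at B: UDL 41.2: wL³/(24EI) = 588.8/EI
  θ_A0 = 915.7/EI,  θ_B0 = 822.3/EI
Flexibility coefficients: a unit moment at one end gives L/(3EI) there and L/(6EI) at the far end, so f₁₁ = f₂₂ = 2.333/EI and f₁₂ = f₂₁ = 1.167/EI.
Compatibility — zero rotation at each built-in end:
  2.333 M_A + 1.167 M_B = 915.7
  1.167 M_A + 2.333 M_B = 822.3
Solving the pair gives M_A = 288.3 kN·m and M_B = 208.3 kN·m (hogging).

M_A = 288.3 kN·m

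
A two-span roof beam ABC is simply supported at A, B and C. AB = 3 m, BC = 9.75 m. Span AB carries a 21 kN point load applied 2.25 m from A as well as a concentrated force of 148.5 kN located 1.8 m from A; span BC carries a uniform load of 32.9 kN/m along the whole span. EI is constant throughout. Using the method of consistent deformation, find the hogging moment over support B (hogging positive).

Take M_B as the redundant. Released structure: two simple spans AB and BC with a hinge at B.
Rotations at B on the released spans (each span's end-slope, ×1/EI):
  span AB: point load 21 at a = 2.25: Pab(L + a)/(6LEI) = 10.34/EI
  span AB: point load 148.5 at a = 1.8: Pab(L + a)/(6LEI) = 85.54/EI
  span BC: UDL 32.9: wL³/(24EI) = 1271/EI
  relative rotation θ_0 = (95.87 + 1271)/EI = 1366/EI
A unit hogging moment at B produces rotation L₁/(3EI) + L₂/(3EI) = 4.25/EI.
Slope continuity at B: θ_0 = M_B·4.25/EI, so M_B = 1366/4.25 = 321.5 kN·m (hogging).

M_B = 321.5 kN·m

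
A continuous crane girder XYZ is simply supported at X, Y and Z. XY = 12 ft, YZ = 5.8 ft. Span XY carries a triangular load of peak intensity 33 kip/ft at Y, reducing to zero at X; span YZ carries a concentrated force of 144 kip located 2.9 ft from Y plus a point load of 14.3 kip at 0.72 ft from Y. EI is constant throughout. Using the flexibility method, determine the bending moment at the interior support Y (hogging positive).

M_Y = 267.4 kip·ft

Insert a hinge at Y; M_Y is the redundant, and each span becomes simply supported.
End slopes at the hinge Y, treating each span as simply supported:
  span XY: triangular load, peak 33: w₀L³/(45EI) = 1267/EI
  span YZ: point load 144 at a = 2.9: Pab(L + b)/(6LEI) = 302.8/EI
  span YZ: point load 14.3 at a = 0.72: Pab(L + b)/(6LEI) = 16.35/EI
  relative rotation θ_0 = (1267 + 319.1)/EI = 1586/EI
A unit hogging moment at Y produces rotation L₁/(3EI) + L₂/(3EI) = 5.933/EI.
Compatibility: M_Y·(L₁+L₂)/(3EI) = θ_0, giving M_Y = 267.4 kip·ft (hogging).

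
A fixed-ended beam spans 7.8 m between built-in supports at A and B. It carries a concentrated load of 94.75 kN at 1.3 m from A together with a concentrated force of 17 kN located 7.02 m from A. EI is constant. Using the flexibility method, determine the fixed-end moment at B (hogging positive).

Take the two fixed-end moments M_A, M_B as redundants; the released structure is the simple span AB.
End rotations of the released simple span under the applied load (×1/EI):
  at A: point load 94.75 at a = 1.3: Pab(L + b)/(6LEI) = 244.6/EI
  at B: point load 94.75 at a = 1.3: Pab(L + a)/(6LEI) = 155.7/EI
  at A: point load 17 at a = 7.02: Pab(L + b)/(6LEI) = 17.07/EI
  at B: point load 17 at a = 7.02: Pab(L + a)/(6LEI) = 29.48/EI
  θ_A0 = 261.7/EI,  θ_B0 = 185.2/EI
Flexibility coefficients: a unit moment at one end gives L/(3EI) there and L/(6EI) at the far end, so f₁₁ = f₂₂ = 2.6/EI and f₁₂ = f₂₁ = 1.3/EI.
Compatibility — zero rotation at each built-in end:
  2.6 M_A + 1.3 M_B = 261.7
  1.3 M_A + 2.6 M_B = 185.2
Solving the pair gives M_A = 86.73 kN·m and M_B = 27.85 kN·m (hogging).

M_B = 27.85 kN·m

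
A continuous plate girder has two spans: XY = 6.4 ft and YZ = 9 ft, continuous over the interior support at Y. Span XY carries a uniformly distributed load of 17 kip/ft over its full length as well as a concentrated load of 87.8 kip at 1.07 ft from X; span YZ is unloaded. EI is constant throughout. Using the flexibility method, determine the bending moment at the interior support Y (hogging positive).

M_Y = 55.15 kip·ft

Insert a hinge at Y; M_Y is the redundant, and each span becomes simply supported.
Rotations at Y on the released spans (each span's end-slope, ×1/EI):
  span XY: UDL 17: wL³/(24EI) = 185.7/EI
  span XY: point load 87.8 at a = 1.07: Pab(L + a)/(6LEI) = 97.41/EI
  relative rotation θ_0 = (283.1 + 0)/EI = 283.1/EI
A unit hogging moment at Y produces rotation L₁/(3EI) + L₂/(3EI) = 5.133/EI.
Compatibility: M_Y·(L₁+L₂)/(3EI) = θ_0, giving M_Y = 55.15 kip·ft (hogging).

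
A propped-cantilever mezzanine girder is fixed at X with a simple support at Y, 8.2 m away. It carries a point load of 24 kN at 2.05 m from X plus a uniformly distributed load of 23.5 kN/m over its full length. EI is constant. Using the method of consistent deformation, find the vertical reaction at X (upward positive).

Remove the prop at Y; the released (primary) structure is a cantilever built in at X.
Free-end deflection of the primary structure under the applied loading (downward +):
  point load 24 at a = 2.05: Pa²(3L − a)/(6EI) = 379.1/EI
  UDL 23.5: wL⁴/(8EI) = 13281/EI
  δ_0 = 13660/EI
Tip deflection under a unit load at Y: L³/(3EI) = 183.8/EI.
The prop prevents deflection at Y: R_Y = δ_0/δ_{YY} = 13660/183.8 = 74.33 kN.
Vertical equilibrium: R_X = ΣP − R_Y = 216.7 − 74.33 = 142.4 kN.

R_X = 142.4 kN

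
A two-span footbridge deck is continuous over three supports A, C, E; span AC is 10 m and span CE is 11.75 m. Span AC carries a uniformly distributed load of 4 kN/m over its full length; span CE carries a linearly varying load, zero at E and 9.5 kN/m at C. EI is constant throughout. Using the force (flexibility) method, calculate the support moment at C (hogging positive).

Release continuity at C by inserting a hinge; the redundant is the internal moment M_C. The primary structure is two simply-supported spans AC and CE.
End slopes at the hinge C, treating each span as simply supported:
  span AC: UDL 4: wL³/(24EI) = 166.7/EI
  span CE: triangular load, peak 9.5: w₀L³/(45EI) = 342.5/EI
  relative rotation θ_0 = (166.7 + 342.5)/EI = 509.1/EI
A unit hogging moment at C produces rotation L₁/(3EI) + L₂/(3EI) = 7.25/EI.
Compatibility: M_C·(L₁+L₂)/(3EI) = θ_0, giving M_C = 70.23 kN·m (hogging).

M_C = 70.23 kN·m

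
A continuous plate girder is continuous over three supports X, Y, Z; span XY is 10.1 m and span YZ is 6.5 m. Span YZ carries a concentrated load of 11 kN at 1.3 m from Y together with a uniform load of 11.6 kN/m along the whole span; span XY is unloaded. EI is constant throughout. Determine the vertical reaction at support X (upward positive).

Insert a hinge at Y; M_Y is the redundant, and each span becomes simply supported.
Discontinuity in slope at Y on the released structure — sum the simple-span end rotations:
  span YZ: point load 11 at a = 1.3: Pab(L + b)/(6LEI) = 22.31/EI
  span YZ: UDL 11.6: wL³/(24EI) = 132.7/EI
  relative rotation θ_0 = (0 + 155)/EI = 155/EI
A unit hogging moment at Y produces rotation L₁/(3EI) + L₂/(3EI) = 5.533/EI.
Slope continuity at Y: θ_0 = M_Y·5.533/EI, so M_Y = 155/5.533 = 28.02 kN·m (hogging).
Span XY, ΣM about X with M_Y applied at Y: R_Y^{XY}·10.1 = 0 + 28.02, so R_Y^{XY} = 2.774 kN and R_X = 0 − 2.774 = -2.774 kN.

R_X = -2.774 kN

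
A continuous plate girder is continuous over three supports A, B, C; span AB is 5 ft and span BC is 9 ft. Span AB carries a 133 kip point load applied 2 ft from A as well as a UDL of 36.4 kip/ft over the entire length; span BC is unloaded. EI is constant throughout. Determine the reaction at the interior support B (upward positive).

R_B = 169.3 kip

Insert a hinge at B; M_B is the redundant, and each span becomes simply supported.
End slopes at the hinge B, treating each span as simply supported:
  span AB: point load 133 at a = 2: Pab(L + a)/(6LEI) = 186.2/EI
  span AB: UDL 36.4: wL³/(24EI) = 189.6/EI
  relative rotation θ_0 = (375.8 + 0)/EI = 375.8/EI
A unit hogging moment at B produces rotation L₁/(3EI) + L₂/(3EI) = 4.667/EI.
Compatibility: M_B·(L₁+L₂)/(3EI) = θ_0, giving M_B = 80.53 kip·ft (hogging).
Span AB, ΣM about A with M_B applied at B: R_B^{AB}·5 = 721 + 80.53, so R_B^{AB} = 160.3 kip and R_A = 315 − 160.3 = 154.7 kip.
Span BC, ΣM about C: R_B^{BC}·9 = 0 + 80.53, so R_B^{BC} = 8.947 kip and R_C = 0 − 8.947 = -8.947 kip.
R_B = 160.3 + 8.947 = 169.3 kip.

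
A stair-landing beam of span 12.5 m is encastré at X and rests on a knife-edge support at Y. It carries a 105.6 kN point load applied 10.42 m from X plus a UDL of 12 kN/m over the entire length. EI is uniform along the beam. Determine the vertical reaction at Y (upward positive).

R_Y = 135.7 kN

Release the roller at Y. Primary structure: cantilever fixed at X.
Primary-structure tip deflection at Y by superposition:
  point load 105.6 at a = 10.42: Pa²(3L − a)/(6EI) = 51748/EI
  UDL 12: wL⁴/(8EI) = 36621/EI
  δ_0 = 88369/EI
Flexibility coefficient — unit upward force at Y: δ_{YY} = L³/(3EI) = 651/EI.
The prop prevents deflection at Y: R_Y = δ_0/δ_{YY} = 88369/651 = 135.7 kN.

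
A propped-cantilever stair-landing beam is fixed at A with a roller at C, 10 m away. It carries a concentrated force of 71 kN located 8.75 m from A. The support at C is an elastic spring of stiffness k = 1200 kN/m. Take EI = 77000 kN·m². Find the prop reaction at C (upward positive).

Remove the prop at C; the released (primary) structure is a cantilever built in at A.
Free-end deflection of the primary structure under the applied loading (downward +):
  point load 71 at a = 8.75: Pa²(3L − a)/(6EI) = 19252/EI
Tip deflection under a unit load at C: L³/(3EI) = 333.3/EI.
With EI = 77000 kN·m²: δ_0 = 0.25003 m and δ_{CC} = 0.004329 m/kN.
Compatibility — the spring shortens by R_C/k under the reaction it provides: δ_0 − R_C·δ_{CC} = R_C/k. With 1/k = 0.000833 m/kN, R_C = δ_0 / (δ_{CC} + 1/k) = 0.25003 / (0.004329 + 0.000833) = 48.43 kN.

R_C = 48.43 kN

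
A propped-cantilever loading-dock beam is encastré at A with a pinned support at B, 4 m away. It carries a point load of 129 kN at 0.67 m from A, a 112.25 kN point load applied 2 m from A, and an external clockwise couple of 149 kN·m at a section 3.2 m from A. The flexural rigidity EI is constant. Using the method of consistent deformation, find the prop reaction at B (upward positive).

Choose R_B as the redundant. The primary structure is the cantilever fixed at A.
Downward deflection at the released point B due to the loads:
  point load 129 at a = 0.67: Pa²(3L − a)/(6EI) = 109.3/EI
  point load 112.25 at a = 2: Pa²(3L − a)/(6EI) = 748.3/EI
  clockwise couple 149 at a = 3.2: M₀a(2L − a)/(2EI) = 1144/EI
  δ_0 = 2002/EI
Tip deflection under a unit load at B: L³/(3EI) = 21.33/EI.
Compatibility at B: δ_0 − R_B·δ_{BB} = 0, so R_B = 2002/21.33 = 93.84 kN.

R_B = 93.84 kN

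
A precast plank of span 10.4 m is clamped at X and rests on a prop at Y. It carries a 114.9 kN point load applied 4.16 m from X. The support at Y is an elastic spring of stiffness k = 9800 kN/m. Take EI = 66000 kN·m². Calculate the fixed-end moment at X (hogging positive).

Release the roller at Y. Primary structure: cantilever fixed at X.
Deflection at Y on the released cantilever, summing each load's contribution:
  point load 114.9 at a = 4.16: Pa²(3L − a)/(6EI) = 8961/EI
Tip deflection under a unit load at Y: L³/(3EI) = 375/EI.
With EI = 66000 kN·m²: δ_0 = 0.13577 m and δ_{YY} = 0.005681 m/kN.
Compatibility — the spring shortens by R_Y/k under the reaction it provides: δ_0 − R_Y·δ_{YY} = R_Y/k. With 1/k = 0.000102 m/kN, R_Y = δ_0 / (δ_{YY} + 1/k) = 0.13577 / (0.005681 + 0.000102) = 23.48 kN.
Moment equilibrium about X: M_X = Σ(load moments about X) − R_Y·L = 478 − 23.48×10.4 = 233.8 kN·m.

M_X = 233.8 kN·m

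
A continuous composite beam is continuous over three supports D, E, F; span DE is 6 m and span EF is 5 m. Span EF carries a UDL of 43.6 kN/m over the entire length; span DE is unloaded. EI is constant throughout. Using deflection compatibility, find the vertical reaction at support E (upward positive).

R_E = 131.7 kN

Release continuity at E by inserting a hinge; the redundant is the internal moment M_E. The primary structure is two simply-supported spans DE and EF.
Rotations at E on the released spans (each span's end-slope, ×1/EI):
  span EF: UDL 43.6: wL³/(24EI) = 227.1/EI
  relative rotation θ_0 = (0 + 227.1)/EI = 227.1/EI
A unit hogging moment at E produces rotation L₁/(3EI) + L₂/(3EI) = 3.667/EI.
Slope continuity at E: θ_0 = M_E·3.667/EI, so M_E = 227.1/3.667 = 61.93 kN·m (hogging).
Span DE, ΣM about D with M_E applied at E: R_E^{DE}·6 = 0 + 61.93, so R_E^{DE} = 10.32 kN and R_D = 0 − 10.32 = -10.32 kN.
Span EF, ΣM about F: R_E^{EF}·5 = 545 + 61.93, so R_E^{EF} = 121.4 kN and R_F = 218 − 121.4 = 96.61 kN.
R_E = 10.32 + 121.4 = 131.7 kN.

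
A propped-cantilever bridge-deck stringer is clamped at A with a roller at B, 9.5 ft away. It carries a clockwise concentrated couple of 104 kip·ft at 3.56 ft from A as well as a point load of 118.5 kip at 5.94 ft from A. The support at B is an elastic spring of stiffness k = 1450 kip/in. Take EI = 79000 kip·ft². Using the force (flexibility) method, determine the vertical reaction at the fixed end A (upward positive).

Take the reaction at B as the redundant and release it; the primary structure is a cantilever fixed at A.
Primary-structure tip deflection at B by superposition:
  clockwise couple 104 at a = 3.56: M₀a(2L − a)/(2EI) = 2858/EI
  point load 118.5 at a = 5.94: Pa²(3L − a)/(6EI) = 15721/EI
  δ_0 = 18579/EI
Tip deflection under a unit load at B: L³/(3EI) = 285.8/EI.
With EI = 79000 kip·ft²: δ_0 = 0.23518 ft and δ_{BB} = 0.003618 ft/kip.
Compatibility — the spring shortens by R_B/k under the reaction it provides: δ_0 − R_B·δ_{BB} = R_B/k. With 1/k = 1/(1450×12) ft/kip = 0.000057 ft/kip, R_B = δ_0 / (δ_{BB} + 1/k) = 0.23518 / (0.003618 + 0.000057) = 63.99 kip.
Vertical equilibrium: R_A = ΣP − R_B = 118.5 − 63.99 = 54.51 kip.

R_A = 54.51 kip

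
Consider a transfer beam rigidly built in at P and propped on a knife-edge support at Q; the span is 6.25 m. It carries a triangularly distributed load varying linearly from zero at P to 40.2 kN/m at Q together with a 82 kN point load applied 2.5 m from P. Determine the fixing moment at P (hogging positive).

Take the reaction at Q as the redundant and release it; the primary structure is a cantilever fixed at P.
Downward deflection at the released point Q due to the loads:
  triangular load, peak 40.2 at the free end: 11w₀L⁴/(120EI) = 5623/EI
  point load 82 at a = 2.5: Pa²(3L − a)/(6EI) = 1388/EI
  δ_0 = 7011/EI
Flexibility coefficient — unit upward force at Q: δ_{QQ} = L³/(3EI) = 81.38/EI.
Compatibility at Q: δ_0 − R_Q·δ_{QQ} = 0, so R_Q = 7011/81.38 = 86.15 kN.
Moment equilibrium about P: M_P = Σ(load moments about P) − R_Q·L = 728.4 − 86.15×6.25 = 190 kN·m.

M_P = 190 kN·m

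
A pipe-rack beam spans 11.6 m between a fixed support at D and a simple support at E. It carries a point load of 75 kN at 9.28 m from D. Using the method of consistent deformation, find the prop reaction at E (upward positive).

Take the reaction at E as the redundant and release it; the primary structure is a cantilever fixed at D.
Free-end deflection of the primary structure under the applied loading (downward +):
  point load 75 at a = 9.28: Pa²(3L − a)/(6EI) = 27472/EI
Flexibility coefficient — unit upward force at E: δ_{EE} = L³/(3EI) = 520.3/EI.
The prop prevents deflection at E: R_E = δ_0/δ_{EE} = 27472/520.3 = 52.8 kN.

R_E = 52.8 kN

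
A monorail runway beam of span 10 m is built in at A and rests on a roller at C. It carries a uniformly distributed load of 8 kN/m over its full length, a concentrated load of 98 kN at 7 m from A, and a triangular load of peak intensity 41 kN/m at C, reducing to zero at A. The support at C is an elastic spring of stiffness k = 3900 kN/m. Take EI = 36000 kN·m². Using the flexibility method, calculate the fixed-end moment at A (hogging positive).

M_A = 526.3 kN·m

Take the reaction at C as the redundant and release it; the primary structure is a cantilever fixed at A.
Downward deflection at the released point C due to the loads:
  UDL 8: wL⁴/(8EI) = 10000/EI
  point load 98 at a = 7: Pa²(3L − a)/(6EI) = 18408/EI
  triangular load, peak 41 at the free end: 11w₀L⁴/(120EI) = 37583/EI
  δ_0 = 65991/EI
Flexibility coefficient — unit upward force at C: δ_{CC} = L³/(3EI) = 333.3/EI.
With EI = 36000 kN·m²: δ_0 = 1.8331 m and δ_{CC} = 0.009259 m/kN.
Compatibility — the spring shortens by R_C/k under the reaction it provides: δ_0 − R_C·δ_{CC} = R_C/k. With 1/k = 0.000256 m/kN, R_C = δ_0 / (δ_{CC} + 1/k) = 1.8331 / (0.009259 + 0.000256) = 192.6 kN.
Moment equilibrium about A: M_A = Σ(load moments about A) − R_C·L = 2453 − 192.6×10 = 526.3 kN·m.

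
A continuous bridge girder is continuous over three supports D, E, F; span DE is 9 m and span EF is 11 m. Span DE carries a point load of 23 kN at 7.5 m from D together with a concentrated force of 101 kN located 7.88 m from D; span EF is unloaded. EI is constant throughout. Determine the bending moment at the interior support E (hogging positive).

M_E = 53.66 kN·m

Take M_E as the redundant. Released structure: two simple spans DE and EF with a hinge at E.
End slopes at the hinge E, treating each span as simply supported:
  span DE: point load 23 at a = 7.5: Pab(L + a)/(6LEI) = 79.06/EI
  span DE: point load 101 at a = 7.88: Pab(L + a)/(6LEI) = 278.6/EI
  relative rotation θ_0 = (357.7 + 0)/EI = 357.7/EI
A unit hogging moment at E produces rotation L₁/(3EI) + L₂/(3EI) = 6.667/EI.
Compatibility: M_E·(L₁+L₂)/(3EI) = θ_0, giving M_E = 53.66 kN·m (hogging).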